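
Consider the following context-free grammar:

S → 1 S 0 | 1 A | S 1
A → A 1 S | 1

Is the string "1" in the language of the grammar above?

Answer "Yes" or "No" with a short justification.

No - no valid derivation exists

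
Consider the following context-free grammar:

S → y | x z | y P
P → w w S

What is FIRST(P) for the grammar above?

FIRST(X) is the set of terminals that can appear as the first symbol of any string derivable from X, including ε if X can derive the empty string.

We compute FIRST(P) using the standard algorithm.
FIRST(P) = {w}
FIRST(S) = {x, y}
Therefore, FIRST(P) = {w}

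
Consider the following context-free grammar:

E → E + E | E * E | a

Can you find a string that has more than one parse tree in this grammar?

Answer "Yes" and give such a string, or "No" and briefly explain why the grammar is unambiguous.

Yes - the string 'a * a + a + a * a' has two distinct parse trees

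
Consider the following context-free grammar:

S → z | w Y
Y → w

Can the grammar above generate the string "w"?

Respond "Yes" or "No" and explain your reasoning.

No - no valid derivation exists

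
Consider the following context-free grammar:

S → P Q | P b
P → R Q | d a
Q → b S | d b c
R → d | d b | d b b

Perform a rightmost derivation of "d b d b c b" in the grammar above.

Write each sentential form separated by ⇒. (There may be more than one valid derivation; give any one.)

S ⇒ P b ⇒ R Q b ⇒ R d b c b ⇒ d b d b c b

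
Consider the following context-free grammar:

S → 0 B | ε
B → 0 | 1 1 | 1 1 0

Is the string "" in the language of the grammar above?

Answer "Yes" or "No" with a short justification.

Yes - a valid derivation exists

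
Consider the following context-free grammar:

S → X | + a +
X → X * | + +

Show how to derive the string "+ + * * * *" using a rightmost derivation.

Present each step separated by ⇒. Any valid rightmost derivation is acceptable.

S ⇒ X ⇒ X * ⇒ X * * ⇒ X * * * ⇒ X * * * * ⇒ + + * * * *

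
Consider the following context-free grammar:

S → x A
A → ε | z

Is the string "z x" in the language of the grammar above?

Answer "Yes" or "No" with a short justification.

No - no valid derivation exists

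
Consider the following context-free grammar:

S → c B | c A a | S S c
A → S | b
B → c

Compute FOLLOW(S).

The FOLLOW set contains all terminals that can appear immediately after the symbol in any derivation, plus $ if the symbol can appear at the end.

We compute FOLLOW(S) using the standard algorithm.
FOLLOW(S) starts with {$}.
FIRST(A) = {b, c}
FIRST(B) = {c}
FIRST(S) = {c}
FOLLOW(A) = {a}
FOLLOW(B) = {$, a, c}
FOLLOW(S) = {$, a, c}
Therefore, FOLLOW(S) = {$, a, c}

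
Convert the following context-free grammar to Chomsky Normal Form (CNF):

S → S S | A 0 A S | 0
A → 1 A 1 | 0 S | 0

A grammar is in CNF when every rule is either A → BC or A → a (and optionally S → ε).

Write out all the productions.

T0 → 0; S → 0; T1 → 1; A → 0; S → S S; S → A X0; X0 → T0 X1; X1 → A S; A → T1 X2; X2 → A T1; A → T0 S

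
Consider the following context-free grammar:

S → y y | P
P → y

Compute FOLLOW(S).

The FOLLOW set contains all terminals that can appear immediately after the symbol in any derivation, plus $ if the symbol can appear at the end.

We compute FOLLOW(S) using the standard algorithm.
FOLLOW(S) starts with {$}.
FIRST(P) = {y}
FIRST(S) = {y}
FOLLOW(P) = {$}
FOLLOW(S) = {$}
Therefore, FOLLOW(S) = {$}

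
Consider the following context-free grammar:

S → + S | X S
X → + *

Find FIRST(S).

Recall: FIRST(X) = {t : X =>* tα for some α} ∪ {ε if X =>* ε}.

We compute FIRST(S) using the standard algorithm.
FIRST(S) = {+}
FIRST(X) = {+}
Therefore, FIRST(S) = {+}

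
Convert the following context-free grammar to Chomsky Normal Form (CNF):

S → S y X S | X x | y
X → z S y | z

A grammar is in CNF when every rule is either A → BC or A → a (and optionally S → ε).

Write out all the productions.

TY → y; TX → x; S → y; TZ → z; X → z; S → S X0; X0 → TY X1; X1 → X S; S → X TX; X → TZ X2; X2 → S TY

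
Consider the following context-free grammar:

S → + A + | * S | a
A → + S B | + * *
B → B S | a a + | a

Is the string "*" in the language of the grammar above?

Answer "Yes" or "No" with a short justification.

No - no valid derivation exists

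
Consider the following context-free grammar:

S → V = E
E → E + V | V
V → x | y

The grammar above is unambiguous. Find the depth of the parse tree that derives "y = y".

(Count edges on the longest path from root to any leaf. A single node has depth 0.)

3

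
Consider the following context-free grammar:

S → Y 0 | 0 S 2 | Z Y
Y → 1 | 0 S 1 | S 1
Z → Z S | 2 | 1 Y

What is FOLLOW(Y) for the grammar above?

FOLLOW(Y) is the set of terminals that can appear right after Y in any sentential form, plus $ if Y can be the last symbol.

We compute FOLLOW(Y) using the standard algorithm.
FOLLOW(S) starts with {$}.
FIRST(S) = {0, 1, 2}
FIRST(Y) = {0, 1, 2}
FIRST(Z) = {1, 2}
FOLLOW(S) = {$, 0, 1, 2}
FOLLOW(Y) = {$, 0, 1, 2}
FOLLOW(Z) = {0, 1, 2}
Therefore, FOLLOW(Y) = {$, 0, 1, 2}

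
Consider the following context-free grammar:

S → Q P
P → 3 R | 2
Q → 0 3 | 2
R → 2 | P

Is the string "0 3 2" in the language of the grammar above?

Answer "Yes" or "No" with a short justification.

Yes - a valid derivation exists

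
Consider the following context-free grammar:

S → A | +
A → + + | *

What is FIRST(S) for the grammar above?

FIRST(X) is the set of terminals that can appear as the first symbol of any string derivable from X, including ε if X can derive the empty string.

We compute FIRST(S) using the standard algorithm.
FIRST(A) = {*, +}
FIRST(S) = {*, +}
Therefore, FIRST(S) = {*, +}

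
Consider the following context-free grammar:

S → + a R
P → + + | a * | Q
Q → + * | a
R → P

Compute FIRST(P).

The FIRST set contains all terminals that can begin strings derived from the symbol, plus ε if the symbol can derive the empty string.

We compute FIRST(P) using the standard algorithm.
FIRST(P) = {+, a}
FIRST(Q) = {+, a}
FIRST(R) = {+, a}
FIRST(S) = {+}
Therefore, FIRST(P) = {+, a}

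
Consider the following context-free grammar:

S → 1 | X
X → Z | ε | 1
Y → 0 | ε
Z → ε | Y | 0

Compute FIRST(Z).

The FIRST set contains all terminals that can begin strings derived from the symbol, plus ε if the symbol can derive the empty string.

We compute FIRST(Z) using the standard algorithm.
FIRST(S) = {0, 1, ε}
FIRST(X) = {0, 1, ε}
FIRST(Y) = {0, ε}
FIRST(Z) = {0, ε}
Therefore, FIRST(Z) = {0, ε}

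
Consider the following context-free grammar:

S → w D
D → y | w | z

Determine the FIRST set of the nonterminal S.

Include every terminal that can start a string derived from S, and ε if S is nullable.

We compute FIRST(S) using the standard algorithm.
FIRST(D) = {w, y, z}
FIRST(S) = {w}
Therefore, FIRST(S) = {w}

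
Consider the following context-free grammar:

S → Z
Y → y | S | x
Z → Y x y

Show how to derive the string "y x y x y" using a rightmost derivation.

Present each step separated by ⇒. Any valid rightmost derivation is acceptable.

S ⇒ Z ⇒ Y x y ⇒ S x y ⇒ Z x y ⇒ Y x y x y ⇒ y x y x y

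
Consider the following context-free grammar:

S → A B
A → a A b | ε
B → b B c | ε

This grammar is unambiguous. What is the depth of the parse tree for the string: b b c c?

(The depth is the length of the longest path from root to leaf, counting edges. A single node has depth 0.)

4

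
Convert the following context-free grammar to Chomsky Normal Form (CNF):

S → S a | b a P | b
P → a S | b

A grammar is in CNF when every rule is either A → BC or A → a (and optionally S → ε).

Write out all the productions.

TA → a; TB → b; S → b; P → b; S → S TA; S → TB X0; X0 → TA P; P → TA S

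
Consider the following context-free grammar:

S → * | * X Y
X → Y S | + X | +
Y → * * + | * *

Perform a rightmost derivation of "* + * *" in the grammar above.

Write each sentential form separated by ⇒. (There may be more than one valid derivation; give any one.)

S ⇒ * X Y ⇒ * X * * ⇒ * + * *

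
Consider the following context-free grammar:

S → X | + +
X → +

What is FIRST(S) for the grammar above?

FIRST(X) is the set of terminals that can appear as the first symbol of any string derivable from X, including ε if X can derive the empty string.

We compute FIRST(S) using the standard algorithm.
FIRST(S) = {+}
FIRST(X) = {+}
Therefore, FIRST(S) = {+}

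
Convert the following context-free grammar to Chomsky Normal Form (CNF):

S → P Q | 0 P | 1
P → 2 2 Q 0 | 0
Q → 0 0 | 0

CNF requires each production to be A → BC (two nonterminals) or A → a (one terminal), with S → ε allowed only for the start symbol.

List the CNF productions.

T0 → 0; S → 1; T2 → 2; P → 0; Q → 0; S → P Q; S → T0 P; P → T2 X0; X0 → T2 X1; X1 → Q T0; Q → T0 T0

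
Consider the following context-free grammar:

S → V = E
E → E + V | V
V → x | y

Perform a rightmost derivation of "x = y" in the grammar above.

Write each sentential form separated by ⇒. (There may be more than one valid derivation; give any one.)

S ⇒ V = E ⇒ V = V ⇒ V = y ⇒ x = y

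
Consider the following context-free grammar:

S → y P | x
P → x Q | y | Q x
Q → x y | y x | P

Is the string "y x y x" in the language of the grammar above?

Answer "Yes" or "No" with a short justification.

Yes - a valid derivation exists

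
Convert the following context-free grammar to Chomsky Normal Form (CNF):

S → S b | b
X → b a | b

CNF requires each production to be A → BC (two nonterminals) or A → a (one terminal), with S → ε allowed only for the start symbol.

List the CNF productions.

TB → b; S → b; TA → a; X → b; S → S TB; X → TB TA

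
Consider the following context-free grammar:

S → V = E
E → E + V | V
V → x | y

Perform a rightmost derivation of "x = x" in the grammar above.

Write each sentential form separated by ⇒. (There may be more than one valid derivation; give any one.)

S ⇒ V = E ⇒ V = V ⇒ V = x ⇒ x = x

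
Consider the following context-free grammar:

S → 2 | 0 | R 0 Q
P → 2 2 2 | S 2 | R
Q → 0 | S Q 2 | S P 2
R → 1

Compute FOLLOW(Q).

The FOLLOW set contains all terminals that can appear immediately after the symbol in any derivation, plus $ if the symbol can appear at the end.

We compute FOLLOW(Q) using the standard algorithm.
FOLLOW(S) starts with {$}.
FIRST(P) = {0, 1, 2}
FIRST(Q) = {0, 1, 2}
FIRST(R) = {1}
FIRST(S) = {0, 1, 2}
FOLLOW(P) = {2}
FOLLOW(Q) = {$, 0, 1, 2}
FOLLOW(R) = {0, 2}
FOLLOW(S) = {$, 0, 1, 2}
Therefore, FOLLOW(Q) = {$, 0, 1, 2}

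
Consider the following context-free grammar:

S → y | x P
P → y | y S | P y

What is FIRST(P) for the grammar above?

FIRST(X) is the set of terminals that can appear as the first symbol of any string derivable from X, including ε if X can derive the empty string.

We compute FIRST(P) using the standard algorithm.
FIRST(P) = {y}
FIRST(S) = {x, y}
Therefore, FIRST(P) = {y}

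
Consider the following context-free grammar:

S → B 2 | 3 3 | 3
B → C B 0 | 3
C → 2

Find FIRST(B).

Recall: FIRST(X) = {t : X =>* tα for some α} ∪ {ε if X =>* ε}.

We compute FIRST(B) using the standard algorithm.
FIRST(B) = {2, 3}
FIRST(C) = {2}
FIRST(S) = {2, 3}
Therefore, FIRST(B) = {2, 3}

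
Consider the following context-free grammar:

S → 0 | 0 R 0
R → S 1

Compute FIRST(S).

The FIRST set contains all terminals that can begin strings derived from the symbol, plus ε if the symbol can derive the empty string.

We compute FIRST(S) using the standard algorithm.
FIRST(R) = {0}
FIRST(S) = {0}
Therefore, FIRST(S) = {0}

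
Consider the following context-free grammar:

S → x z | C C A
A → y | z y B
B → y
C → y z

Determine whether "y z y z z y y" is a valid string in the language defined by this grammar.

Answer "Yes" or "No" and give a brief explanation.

Yes - a valid derivation exists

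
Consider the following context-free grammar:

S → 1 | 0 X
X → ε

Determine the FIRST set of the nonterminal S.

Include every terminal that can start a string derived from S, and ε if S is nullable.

We compute FIRST(S) using the standard algorithm.
FIRST(S) = {0, 1}
FIRST(X) = {ε}
Therefore, FIRST(S) = {0, 1}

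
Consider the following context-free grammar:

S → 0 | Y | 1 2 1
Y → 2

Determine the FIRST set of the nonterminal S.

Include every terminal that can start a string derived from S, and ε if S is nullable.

We compute FIRST(S) using the standard algorithm.
FIRST(S) = {0, 1, 2}
FIRST(Y) = {2}
Therefore, FIRST(S) = {0, 1, 2}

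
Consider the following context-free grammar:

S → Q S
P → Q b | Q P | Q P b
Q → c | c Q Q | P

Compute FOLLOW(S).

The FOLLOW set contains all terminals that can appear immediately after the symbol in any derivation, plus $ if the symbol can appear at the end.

We compute FOLLOW(S) using the standard algorithm.
FOLLOW(S) starts with {$}.
FIRST(P) = {c}
FIRST(Q) = {c}
FIRST(S) = {c}
FOLLOW(P) = {b, c}
FOLLOW(Q) = {b, c}
FOLLOW(S) = {$}
Therefore, FOLLOW(S) = {$}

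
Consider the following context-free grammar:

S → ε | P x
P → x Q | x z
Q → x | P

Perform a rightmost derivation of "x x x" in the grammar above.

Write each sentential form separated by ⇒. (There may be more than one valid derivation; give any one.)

S ⇒ P x ⇒ x Q x ⇒ x x x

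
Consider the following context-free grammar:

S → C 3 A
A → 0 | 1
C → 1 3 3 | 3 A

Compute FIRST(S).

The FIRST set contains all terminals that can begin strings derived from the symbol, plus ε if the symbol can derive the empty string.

We compute FIRST(S) using the standard algorithm.
FIRST(A) = {0, 1}
FIRST(C) = {1, 3}
FIRST(S) = {1, 3}
Therefore, FIRST(S) = {1, 3}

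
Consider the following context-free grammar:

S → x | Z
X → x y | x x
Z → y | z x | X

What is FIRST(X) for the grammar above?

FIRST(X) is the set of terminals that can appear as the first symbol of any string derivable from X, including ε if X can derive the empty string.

We compute FIRST(X) using the standard algorithm.
FIRST(S) = {x, y, z}
FIRST(X) = {x}
FIRST(Z) = {x, y, z}
Therefore, FIRST(X) = {x}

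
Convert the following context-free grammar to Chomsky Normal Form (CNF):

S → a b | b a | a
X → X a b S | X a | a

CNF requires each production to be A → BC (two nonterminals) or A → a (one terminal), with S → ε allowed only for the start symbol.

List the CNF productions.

TA → a; TB → b; S → a; X → a; S → TA TB; S → TB TA; X → X X0; X0 → TA X1; X1 → TB S; X → X TA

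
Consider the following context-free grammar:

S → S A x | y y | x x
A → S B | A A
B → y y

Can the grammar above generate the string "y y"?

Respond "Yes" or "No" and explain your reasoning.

Yes - a valid derivation exists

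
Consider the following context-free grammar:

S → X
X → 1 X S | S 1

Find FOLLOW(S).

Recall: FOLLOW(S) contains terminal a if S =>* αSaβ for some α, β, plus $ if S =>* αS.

We compute FOLLOW(S) using the standard algorithm.
FOLLOW(S) starts with {$}.
FIRST(S) = {1}
FIRST(X) = {1}
FOLLOW(S) = {$, 1}
FOLLOW(X) = {$, 1}
Therefore, FOLLOW(S) = {$, 1}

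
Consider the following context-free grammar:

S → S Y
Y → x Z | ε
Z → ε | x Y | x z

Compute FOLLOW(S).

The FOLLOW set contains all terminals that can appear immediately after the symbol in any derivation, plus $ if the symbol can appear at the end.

We compute FOLLOW(S) using the standard algorithm.
FOLLOW(S) starts with {$}.
FIRST(S) = {}
FIRST(Y) = {x, ε}
FIRST(Z) = {x, ε}
FOLLOW(S) = {$, x}
FOLLOW(Y) = {$, x}
FOLLOW(Z) = {$, x}
Therefore, FOLLOW(S) = {$, x}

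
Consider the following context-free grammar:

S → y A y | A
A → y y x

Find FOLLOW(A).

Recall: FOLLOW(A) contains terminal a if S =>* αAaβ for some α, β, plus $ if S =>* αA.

We compute FOLLOW(A) using the standard algorithm.
FOLLOW(S) starts with {$}.
FIRST(A) = {y}
FIRST(S) = {y}
FOLLOW(A) = {$, y}
FOLLOW(S) = {$}
Therefore, FOLLOW(A) = {$, y}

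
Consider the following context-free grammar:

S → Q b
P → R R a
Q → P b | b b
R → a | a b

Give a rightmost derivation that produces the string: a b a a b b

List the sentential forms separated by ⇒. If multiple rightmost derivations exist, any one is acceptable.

S ⇒ Q b ⇒ P b b ⇒ R R a b b ⇒ R a a b b ⇒ a b a a b b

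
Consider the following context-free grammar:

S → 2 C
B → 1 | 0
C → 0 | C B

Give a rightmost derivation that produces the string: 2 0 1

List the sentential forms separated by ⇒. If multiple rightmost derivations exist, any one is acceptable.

S ⇒ 2 C ⇒ 2 C B ⇒ 2 C 1 ⇒ 2 0 1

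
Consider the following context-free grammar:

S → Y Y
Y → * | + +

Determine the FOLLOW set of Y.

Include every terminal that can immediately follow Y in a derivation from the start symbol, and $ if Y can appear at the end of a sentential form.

We compute FOLLOW(Y) using the standard algorithm.
FOLLOW(S) starts with {$}.
FIRST(S) = {*, +}
FIRST(Y) = {*, +}
FOLLOW(S) = {$}
FOLLOW(Y) = {$, *, +}
Therefore, FOLLOW(Y) = {$, *, +}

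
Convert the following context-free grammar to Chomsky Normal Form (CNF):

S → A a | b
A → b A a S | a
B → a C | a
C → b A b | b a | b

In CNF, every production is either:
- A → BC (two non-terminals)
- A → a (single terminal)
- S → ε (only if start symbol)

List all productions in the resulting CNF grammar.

TA → a; S → b; TB → b; A → a; B → a; C → b; S → A TA; A → TB X0; X0 → A X1; X1 → TA S; B → TA C; C → TB X2; X2 → A TB; C → TB TA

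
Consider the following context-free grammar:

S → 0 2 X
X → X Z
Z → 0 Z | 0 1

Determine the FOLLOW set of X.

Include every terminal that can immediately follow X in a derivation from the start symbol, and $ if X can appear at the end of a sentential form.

We compute FOLLOW(X) using the standard algorithm.
FOLLOW(S) starts with {$}.
FIRST(S) = {0}
FIRST(X) = {}
FIRST(Z) = {0}
FOLLOW(S) = {$}
FOLLOW(X) = {$, 0}
FOLLOW(Z) = {$, 0}
Therefore, FOLLOW(X) = {$, 0}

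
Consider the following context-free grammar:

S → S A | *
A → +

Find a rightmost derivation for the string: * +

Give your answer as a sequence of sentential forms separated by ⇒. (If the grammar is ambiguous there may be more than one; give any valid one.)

S ⇒ S A ⇒ S + ⇒ * +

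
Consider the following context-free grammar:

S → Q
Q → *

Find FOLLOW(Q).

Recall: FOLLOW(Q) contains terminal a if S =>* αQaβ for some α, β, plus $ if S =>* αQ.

We compute FOLLOW(Q) using the standard algorithm.
FOLLOW(S) starts with {$}.
FIRST(Q) = {*}
FIRST(S) = {*}
FOLLOW(Q) = {$}
FOLLOW(S) = {$}
Therefore, FOLLOW(Q) = {$}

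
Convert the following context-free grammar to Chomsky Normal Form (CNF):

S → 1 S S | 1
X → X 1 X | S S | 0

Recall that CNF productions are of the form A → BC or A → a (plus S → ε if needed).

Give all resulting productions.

T1 → 1; S → 1; X → 0; S → T1 X0; X0 → S S; X → X X1; X1 → T1 X; X → S S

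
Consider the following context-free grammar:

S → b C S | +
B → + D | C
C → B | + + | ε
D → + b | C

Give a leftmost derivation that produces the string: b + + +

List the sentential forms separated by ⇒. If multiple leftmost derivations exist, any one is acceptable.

S ⇒ b C S ⇒ b + + S ⇒ b + + +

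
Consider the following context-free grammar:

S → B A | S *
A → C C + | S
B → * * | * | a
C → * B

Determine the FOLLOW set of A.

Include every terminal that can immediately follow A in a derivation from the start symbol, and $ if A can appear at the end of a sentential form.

We compute FOLLOW(A) using the standard algorithm.
FOLLOW(S) starts with {$}.
FIRST(A) = {*, a}
FIRST(B) = {*, a}
FIRST(C) = {*}
FIRST(S) = {*, a}
FOLLOW(A) = {$, *}
FOLLOW(B) = {*, +, a}
FOLLOW(C) = {*, +}
FOLLOW(S) = {$, *}
Therefore, FOLLOW(A) = {$, *}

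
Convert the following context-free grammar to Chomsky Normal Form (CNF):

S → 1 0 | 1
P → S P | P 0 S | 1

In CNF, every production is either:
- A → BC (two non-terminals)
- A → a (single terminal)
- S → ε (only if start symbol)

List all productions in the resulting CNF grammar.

T1 → 1; T0 → 0; S → 1; P → 1; S → T1 T0; P → S P; P → P X0; X0 → T0 S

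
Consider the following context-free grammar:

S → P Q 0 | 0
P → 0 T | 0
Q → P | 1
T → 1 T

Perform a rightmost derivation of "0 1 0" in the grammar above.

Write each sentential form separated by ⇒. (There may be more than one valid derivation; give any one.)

S ⇒ P Q 0 ⇒ P 1 0 ⇒ 0 1 0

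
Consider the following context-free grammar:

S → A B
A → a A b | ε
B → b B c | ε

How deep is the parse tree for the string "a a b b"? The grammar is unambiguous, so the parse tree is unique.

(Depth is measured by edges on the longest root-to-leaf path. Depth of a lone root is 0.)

4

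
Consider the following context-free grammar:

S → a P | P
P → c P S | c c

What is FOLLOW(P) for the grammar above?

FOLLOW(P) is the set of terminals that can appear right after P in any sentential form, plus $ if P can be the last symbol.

We compute FOLLOW(P) using the standard algorithm.
FOLLOW(S) starts with {$}.
FIRST(P) = {c}
FIRST(S) = {a, c}
FOLLOW(P) = {$, a, c}
FOLLOW(S) = {$, a, c}
Therefore, FOLLOW(P) = {$, a, c}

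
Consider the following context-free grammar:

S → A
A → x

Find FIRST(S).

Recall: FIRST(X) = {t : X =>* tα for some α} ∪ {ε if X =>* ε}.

We compute FIRST(S) using the standard algorithm.
FIRST(A) = {x}
FIRST(S) = {x}
Therefore, FIRST(S) = {x}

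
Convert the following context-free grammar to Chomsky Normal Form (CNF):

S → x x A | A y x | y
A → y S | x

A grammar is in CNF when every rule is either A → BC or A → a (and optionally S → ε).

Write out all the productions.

TX → x; TY → y; S → y; A → x; S → TX X0; X0 → TX A; S → A X1; X1 → TY TX; A → TY S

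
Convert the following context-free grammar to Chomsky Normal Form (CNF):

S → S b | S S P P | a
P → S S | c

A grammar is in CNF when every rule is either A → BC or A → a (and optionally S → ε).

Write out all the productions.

TB → b; S → a; P → c; S → S TB; S → S X0; X0 → S X1; X1 → P P; P → S S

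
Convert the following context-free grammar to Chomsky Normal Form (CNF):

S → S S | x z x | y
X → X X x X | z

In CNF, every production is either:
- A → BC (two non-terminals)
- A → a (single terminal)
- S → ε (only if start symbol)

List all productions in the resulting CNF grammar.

TX → x; TZ → z; S → y; X → z; S → S S; S → TX X0; X0 → TZ TX; X → X X1; X1 → X X2; X2 → TX X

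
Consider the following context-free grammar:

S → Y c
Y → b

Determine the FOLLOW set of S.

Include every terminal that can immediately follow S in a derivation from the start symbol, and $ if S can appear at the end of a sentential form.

We compute FOLLOW(S) using the standard algorithm.
FOLLOW(S) starts with {$}.
FIRST(S) = {b}
FIRST(Y) = {b}
FOLLOW(S) = {$}
FOLLOW(Y) = {c}
Therefore, FOLLOW(S) = {$}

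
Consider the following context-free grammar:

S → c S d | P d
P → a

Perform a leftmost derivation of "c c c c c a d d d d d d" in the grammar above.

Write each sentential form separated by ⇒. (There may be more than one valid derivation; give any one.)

S ⇒ c S d ⇒ c c S d d ⇒ c c c S d d d ⇒ c c c c S d d d d ⇒ c c c c c S d d d d d ⇒ c c c c c P d d d d d d ⇒ c c c c c a d d d d d d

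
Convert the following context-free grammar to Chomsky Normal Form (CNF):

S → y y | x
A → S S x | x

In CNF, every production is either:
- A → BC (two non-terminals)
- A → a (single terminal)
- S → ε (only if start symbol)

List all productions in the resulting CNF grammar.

TY → y; S → x; TX → x; A → x; S → TY TY; A → S X0; X0 → S TX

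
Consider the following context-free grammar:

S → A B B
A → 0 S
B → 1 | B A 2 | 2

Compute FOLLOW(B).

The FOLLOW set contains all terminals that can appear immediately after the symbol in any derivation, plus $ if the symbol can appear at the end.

We compute FOLLOW(B) using the standard algorithm.
FOLLOW(S) starts with {$}.
FIRST(A) = {0}
FIRST(B) = {1, 2}
FIRST(S) = {0}
FOLLOW(A) = {1, 2}
FOLLOW(B) = {$, 0, 1, 2}
FOLLOW(S) = {$, 1, 2}
Therefore, FOLLOW(B) = {$, 0, 1, 2}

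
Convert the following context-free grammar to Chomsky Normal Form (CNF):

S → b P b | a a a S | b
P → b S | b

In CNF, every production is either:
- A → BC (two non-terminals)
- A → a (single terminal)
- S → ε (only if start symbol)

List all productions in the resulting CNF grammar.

TB → b; TA → a; S → b; P → b; S → TB X0; X0 → P TB; S → TA X1; X1 → TA X2; X2 → TA S; P → TB S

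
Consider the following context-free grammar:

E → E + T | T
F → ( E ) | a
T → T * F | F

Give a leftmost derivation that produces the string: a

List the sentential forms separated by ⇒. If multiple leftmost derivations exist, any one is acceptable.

E ⇒ T ⇒ F ⇒ a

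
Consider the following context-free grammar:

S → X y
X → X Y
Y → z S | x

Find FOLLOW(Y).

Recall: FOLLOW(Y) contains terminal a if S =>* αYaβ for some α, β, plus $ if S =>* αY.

We compute FOLLOW(Y) using the standard algorithm.
FOLLOW(S) starts with {$}.
FIRST(S) = {}
FIRST(X) = {}
FIRST(Y) = {x, z}
FOLLOW(S) = {$, x, y, z}
FOLLOW(X) = {x, y, z}
FOLLOW(Y) = {x, y, z}
Therefore, FOLLOW(Y) = {x, y, z}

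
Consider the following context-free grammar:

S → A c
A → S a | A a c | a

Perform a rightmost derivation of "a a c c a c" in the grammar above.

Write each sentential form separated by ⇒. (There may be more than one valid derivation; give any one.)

S ⇒ A c ⇒ S a c ⇒ A c a c ⇒ A a c c a c ⇒ a a c c a c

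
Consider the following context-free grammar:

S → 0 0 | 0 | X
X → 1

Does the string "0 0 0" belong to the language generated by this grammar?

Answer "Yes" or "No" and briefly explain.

No - no valid derivation exists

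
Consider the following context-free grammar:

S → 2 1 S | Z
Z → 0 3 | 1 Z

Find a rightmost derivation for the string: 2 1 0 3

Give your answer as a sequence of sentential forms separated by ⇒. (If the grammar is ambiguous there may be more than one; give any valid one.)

S ⇒ 2 1 S ⇒ 2 1 Z ⇒ 2 1 0 3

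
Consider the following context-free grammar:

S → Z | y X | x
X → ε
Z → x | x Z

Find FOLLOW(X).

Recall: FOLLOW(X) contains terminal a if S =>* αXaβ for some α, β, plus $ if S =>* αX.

We compute FOLLOW(X) using the standard algorithm.
FOLLOW(S) starts with {$}.
FIRST(S) = {x, y}
FIRST(X) = {ε}
FIRST(Z) = {x}
FOLLOW(S) = {$}
FOLLOW(X) = {$}
FOLLOW(Z) = {$}
Therefore, FOLLOW(X) = {$}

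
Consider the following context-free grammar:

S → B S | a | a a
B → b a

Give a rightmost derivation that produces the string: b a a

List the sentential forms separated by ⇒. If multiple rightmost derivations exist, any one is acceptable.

S ⇒ B S ⇒ B a ⇒ b a a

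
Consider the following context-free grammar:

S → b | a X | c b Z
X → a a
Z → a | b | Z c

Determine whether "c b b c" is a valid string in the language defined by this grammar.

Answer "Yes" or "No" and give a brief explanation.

Yes - a valid derivation exists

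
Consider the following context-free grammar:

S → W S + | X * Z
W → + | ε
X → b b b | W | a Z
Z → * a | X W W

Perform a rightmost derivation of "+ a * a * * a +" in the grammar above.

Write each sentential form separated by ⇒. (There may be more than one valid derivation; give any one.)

S ⇒ W S + ⇒ W X * Z + ⇒ W X * * a + ⇒ W a Z * * a + ⇒ W a * a * * a + ⇒ + a * a * * a +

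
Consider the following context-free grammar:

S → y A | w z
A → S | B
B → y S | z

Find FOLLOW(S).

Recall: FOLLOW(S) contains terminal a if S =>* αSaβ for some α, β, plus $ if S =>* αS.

We compute FOLLOW(S) using the standard algorithm.
FOLLOW(S) starts with {$}.
FIRST(A) = {w, y, z}
FIRST(B) = {y, z}
FIRST(S) = {w, y}
FOLLOW(A) = {$}
FOLLOW(B) = {$}
FOLLOW(S) = {$}
Therefore, FOLLOW(S) = {$}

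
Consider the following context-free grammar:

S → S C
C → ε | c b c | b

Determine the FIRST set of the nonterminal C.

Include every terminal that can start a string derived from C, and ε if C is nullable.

We compute FIRST(C) using the standard algorithm.
FIRST(C) = {b, c, ε}
FIRST(S) = {}
Therefore, FIRST(C) = {b, c, ε}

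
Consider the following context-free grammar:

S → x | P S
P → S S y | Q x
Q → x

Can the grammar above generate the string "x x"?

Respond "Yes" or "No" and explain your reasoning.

No - no valid derivation exists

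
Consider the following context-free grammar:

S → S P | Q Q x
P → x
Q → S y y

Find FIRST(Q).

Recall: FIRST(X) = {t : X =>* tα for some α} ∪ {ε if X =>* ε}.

We compute FIRST(Q) using the standard algorithm.
FIRST(P) = {x}
FIRST(Q) = {}
FIRST(S) = {}
Therefore, FIRST(Q) = {}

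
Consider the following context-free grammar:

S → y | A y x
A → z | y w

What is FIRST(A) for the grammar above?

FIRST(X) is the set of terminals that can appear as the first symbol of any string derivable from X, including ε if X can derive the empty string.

We compute FIRST(A) using the standard algorithm.
FIRST(A) = {y, z}
FIRST(S) = {y, z}
Therefore, FIRST(A) = {y, z}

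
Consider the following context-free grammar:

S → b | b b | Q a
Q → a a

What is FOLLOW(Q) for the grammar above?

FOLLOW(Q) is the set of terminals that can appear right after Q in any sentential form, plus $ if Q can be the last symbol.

We compute FOLLOW(Q) using the standard algorithm.
FOLLOW(S) starts with {$}.
FIRST(Q) = {a}
FIRST(S) = {a, b}
FOLLOW(Q) = {a}
FOLLOW(S) = {$}
Therefore, FOLLOW(Q) = {a}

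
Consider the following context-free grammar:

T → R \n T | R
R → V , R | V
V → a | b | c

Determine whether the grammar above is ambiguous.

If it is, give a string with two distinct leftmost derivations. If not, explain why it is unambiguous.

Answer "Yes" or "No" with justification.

No - the grammar is unambiguous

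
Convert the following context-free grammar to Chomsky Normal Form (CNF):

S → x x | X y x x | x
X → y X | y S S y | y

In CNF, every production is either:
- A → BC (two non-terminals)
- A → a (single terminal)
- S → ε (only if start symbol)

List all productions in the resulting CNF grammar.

TX → x; TY → y; S → x; X → y; S → TX TX; S → X X0; X0 → TY X1; X1 → TX TX; X → TY X; X → TY X2; X2 → S X3; X3 → S TY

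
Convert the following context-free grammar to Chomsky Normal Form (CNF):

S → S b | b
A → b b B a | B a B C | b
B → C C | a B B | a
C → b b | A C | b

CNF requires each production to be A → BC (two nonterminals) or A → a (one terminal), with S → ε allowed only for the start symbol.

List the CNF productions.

TB → b; S → b; TA → a; A → b; B → a; C → b; S → S TB; A → TB X0; X0 → TB X1; X1 → B TA; A → B X2; X2 → TA X3; X3 → B C; B → C C; B → TA X4; X4 → B B; C → TB TB; C → A C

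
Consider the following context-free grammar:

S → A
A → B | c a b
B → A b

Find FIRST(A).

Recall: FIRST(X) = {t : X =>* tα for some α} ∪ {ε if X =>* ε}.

We compute FIRST(A) using the standard algorithm.
FIRST(A) = {c}
FIRST(B) = {c}
FIRST(S) = {c}
Therefore, FIRST(A) = {c}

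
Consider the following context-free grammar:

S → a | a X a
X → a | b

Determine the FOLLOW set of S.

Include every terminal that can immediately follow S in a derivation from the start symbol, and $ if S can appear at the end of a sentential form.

We compute FOLLOW(S) using the standard algorithm.
FOLLOW(S) starts with {$}.
FIRST(S) = {a}
FIRST(X) = {a, b}
FOLLOW(S) = {$}
FOLLOW(X) = {a}
Therefore, FOLLOW(S) = {$}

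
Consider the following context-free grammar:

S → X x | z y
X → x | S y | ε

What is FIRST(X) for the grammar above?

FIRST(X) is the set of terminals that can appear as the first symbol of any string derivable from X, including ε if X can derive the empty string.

We compute FIRST(X) using the standard algorithm.
FIRST(S) = {x, z}
FIRST(X) = {x, z, ε}
Therefore, FIRST(X) = {x, z, ε}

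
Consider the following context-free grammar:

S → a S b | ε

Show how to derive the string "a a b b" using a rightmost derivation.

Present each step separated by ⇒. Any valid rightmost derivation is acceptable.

S ⇒ a S b ⇒ a a S b b ⇒ a a b b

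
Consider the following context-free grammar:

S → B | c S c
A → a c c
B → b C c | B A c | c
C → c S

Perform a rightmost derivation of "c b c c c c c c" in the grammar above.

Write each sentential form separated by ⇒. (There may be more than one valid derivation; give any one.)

S ⇒ c S c ⇒ c B c ⇒ c b C c c ⇒ c b c S c c ⇒ c b c c S c c c ⇒ c b c c B c c c ⇒ c b c c c c c c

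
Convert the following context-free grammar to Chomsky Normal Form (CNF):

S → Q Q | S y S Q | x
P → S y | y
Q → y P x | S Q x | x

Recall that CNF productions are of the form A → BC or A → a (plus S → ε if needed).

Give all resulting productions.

TY → y; S → x; P → y; TX → x; Q → x; S → Q Q; S → S X0; X0 → TY X1; X1 → S Q; P → S TY; Q → TY X2; X2 → P TX; Q → S X3; X3 → Q TX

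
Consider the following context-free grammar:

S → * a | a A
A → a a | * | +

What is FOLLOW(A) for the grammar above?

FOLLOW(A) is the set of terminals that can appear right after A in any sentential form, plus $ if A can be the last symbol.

We compute FOLLOW(A) using the standard algorithm.
FOLLOW(S) starts with {$}.
FIRST(A) = {*, +, a}
FIRST(S) = {*, a}
FOLLOW(A) = {$}
FOLLOW(S) = {$}
Therefore, FOLLOW(A) = {$}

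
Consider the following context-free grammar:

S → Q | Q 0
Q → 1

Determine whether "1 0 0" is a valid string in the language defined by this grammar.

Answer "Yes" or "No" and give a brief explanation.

No - no valid derivation exists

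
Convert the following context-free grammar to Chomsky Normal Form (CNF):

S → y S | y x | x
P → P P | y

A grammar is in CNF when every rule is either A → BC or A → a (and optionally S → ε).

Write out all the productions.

TY → y; TX → x; S → x; P → y; S → TY S; S → TY TX; P → P P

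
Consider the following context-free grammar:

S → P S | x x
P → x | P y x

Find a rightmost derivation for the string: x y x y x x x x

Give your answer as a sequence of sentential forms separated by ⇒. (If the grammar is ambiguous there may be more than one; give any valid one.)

S ⇒ P S ⇒ P P S ⇒ P P x x ⇒ P x x x ⇒ P y x x x x ⇒ P y x y x x x x ⇒ x y x y x x x x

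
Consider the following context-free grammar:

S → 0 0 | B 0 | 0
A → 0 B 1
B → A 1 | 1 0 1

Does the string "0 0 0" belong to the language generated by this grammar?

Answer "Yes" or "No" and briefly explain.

No - no valid derivation exists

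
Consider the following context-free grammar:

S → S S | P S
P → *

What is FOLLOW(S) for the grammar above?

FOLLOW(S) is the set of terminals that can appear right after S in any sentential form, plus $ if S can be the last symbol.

We compute FOLLOW(S) using the standard algorithm.
FOLLOW(S) starts with {$}.
FIRST(P) = {*}
FIRST(S) = {*}
FOLLOW(P) = {*}
FOLLOW(S) = {$, *}
Therefore, FOLLOW(S) = {$, *}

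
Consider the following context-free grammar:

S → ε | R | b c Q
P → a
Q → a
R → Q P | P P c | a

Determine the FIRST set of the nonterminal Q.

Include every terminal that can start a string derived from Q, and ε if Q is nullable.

We compute FIRST(Q) using the standard algorithm.
FIRST(P) = {a}
FIRST(Q) = {a}
FIRST(R) = {a}
FIRST(S) = {a, b, ε}
Therefore, FIRST(Q) = {a}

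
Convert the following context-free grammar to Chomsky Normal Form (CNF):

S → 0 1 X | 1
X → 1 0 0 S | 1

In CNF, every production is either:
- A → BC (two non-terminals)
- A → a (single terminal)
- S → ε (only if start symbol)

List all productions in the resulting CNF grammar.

T0 → 0; T1 → 1; S → 1; X → 1; S → T0 X0; X0 → T1 X; X → T1 X1; X1 → T0 X2; X2 → T0 S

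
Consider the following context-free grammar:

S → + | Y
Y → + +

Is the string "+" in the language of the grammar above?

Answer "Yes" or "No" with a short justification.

Yes - a valid derivation exists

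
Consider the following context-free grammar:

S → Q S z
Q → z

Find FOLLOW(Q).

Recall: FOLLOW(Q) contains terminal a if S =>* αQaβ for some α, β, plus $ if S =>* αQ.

We compute FOLLOW(Q) using the standard algorithm.
FOLLOW(S) starts with {$}.
FIRST(Q) = {z}
FIRST(S) = {z}
FOLLOW(Q) = {z}
FOLLOW(S) = {$, z}
Therefore, FOLLOW(Q) = {z}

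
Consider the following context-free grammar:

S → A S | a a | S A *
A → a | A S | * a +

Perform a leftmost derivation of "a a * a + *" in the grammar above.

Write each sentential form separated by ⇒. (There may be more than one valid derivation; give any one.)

S ⇒ S A * ⇒ a a A * ⇒ a a * a + *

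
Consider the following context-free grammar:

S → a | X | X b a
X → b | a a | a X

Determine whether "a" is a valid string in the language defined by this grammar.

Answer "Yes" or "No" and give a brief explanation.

Yes - a valid derivation exists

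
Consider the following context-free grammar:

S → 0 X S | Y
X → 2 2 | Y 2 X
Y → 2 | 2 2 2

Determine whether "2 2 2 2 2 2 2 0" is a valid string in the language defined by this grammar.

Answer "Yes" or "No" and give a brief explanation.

No - no valid derivation exists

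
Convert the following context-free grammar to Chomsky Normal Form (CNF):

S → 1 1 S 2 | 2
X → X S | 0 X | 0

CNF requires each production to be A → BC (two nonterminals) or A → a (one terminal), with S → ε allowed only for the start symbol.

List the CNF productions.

T1 → 1; T2 → 2; S → 2; T0 → 0; X → 0; S → T1 X0; X0 → T1 X1; X1 → S T2; X → X S; X → T0 X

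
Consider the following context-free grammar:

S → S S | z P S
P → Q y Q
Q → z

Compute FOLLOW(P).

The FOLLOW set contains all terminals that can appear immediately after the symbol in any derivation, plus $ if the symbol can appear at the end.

We compute FOLLOW(P) using the standard algorithm.
FOLLOW(S) starts with {$}.
FIRST(P) = {z}
FIRST(Q) = {z}
FIRST(S) = {z}
FOLLOW(P) = {z}
FOLLOW(Q) = {y, z}
FOLLOW(S) = {$, z}
Therefore, FOLLOW(P) = {z}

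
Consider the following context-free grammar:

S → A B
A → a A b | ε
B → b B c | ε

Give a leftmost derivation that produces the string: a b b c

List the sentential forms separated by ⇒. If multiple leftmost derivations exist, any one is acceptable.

S ⇒ A B ⇒ a A b B ⇒ a b B ⇒ a b b B c ⇒ a b b c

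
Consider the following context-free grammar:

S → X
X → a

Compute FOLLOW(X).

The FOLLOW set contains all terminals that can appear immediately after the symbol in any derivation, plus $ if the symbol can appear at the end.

We compute FOLLOW(X) using the standard algorithm.
FOLLOW(S) starts with {$}.
FIRST(S) = {a}
FIRST(X) = {a}
FOLLOW(S) = {$}
FOLLOW(X) = {$}
Therefore, FOLLOW(X) = {$}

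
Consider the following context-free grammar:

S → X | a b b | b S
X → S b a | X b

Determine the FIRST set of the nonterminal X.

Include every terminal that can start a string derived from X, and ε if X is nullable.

We compute FIRST(X) using the standard algorithm.
FIRST(S) = {a, b}
FIRST(X) = {a, b}
Therefore, FIRST(X) = {a, b}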